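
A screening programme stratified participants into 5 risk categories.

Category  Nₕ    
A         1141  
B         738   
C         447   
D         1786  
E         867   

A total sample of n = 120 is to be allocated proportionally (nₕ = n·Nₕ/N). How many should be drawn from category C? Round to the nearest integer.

N = 1141 + 738 + 447 + 1786 + 867 = 4979.
n_C = 120·447/4979 = 10.773... → 11.

11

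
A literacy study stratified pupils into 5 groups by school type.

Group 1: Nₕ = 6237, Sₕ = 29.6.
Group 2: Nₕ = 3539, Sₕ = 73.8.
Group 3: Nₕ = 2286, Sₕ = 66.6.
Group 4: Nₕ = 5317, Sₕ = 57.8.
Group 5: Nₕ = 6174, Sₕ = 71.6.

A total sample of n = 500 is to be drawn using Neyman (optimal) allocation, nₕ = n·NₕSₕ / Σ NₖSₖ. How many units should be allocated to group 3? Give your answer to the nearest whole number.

1: NₕSₕ = 6237·29.6 = 184615.2
2: NₕSₕ = 3539·73.8 = 261178.2
3: NₕSₕ = 2286·66.6 = 152247.6
4: NₕSₕ = 5317·57.8 = 307322.6
5: NₕSₕ = 6174·71.6 = 442058.4
Σ NₕSₕ = 1347422.
n_3 = 500·152247.6/1347422 = 56.496... → 56.

56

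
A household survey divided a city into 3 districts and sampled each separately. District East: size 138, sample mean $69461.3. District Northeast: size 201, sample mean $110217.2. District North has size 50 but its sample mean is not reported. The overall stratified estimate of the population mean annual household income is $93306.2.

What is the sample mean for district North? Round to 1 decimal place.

Σ Nₕx̄ₕ = N·μ, so 50·x̄_North = 389·93306.2 − (138·69461.3 + 201·110217.2).
= 36296111.8 − 31739316.6 = 4556795.2.
x̄_North = 4556795.2 / 50 = 91135.904 → 91135.9.

91135.9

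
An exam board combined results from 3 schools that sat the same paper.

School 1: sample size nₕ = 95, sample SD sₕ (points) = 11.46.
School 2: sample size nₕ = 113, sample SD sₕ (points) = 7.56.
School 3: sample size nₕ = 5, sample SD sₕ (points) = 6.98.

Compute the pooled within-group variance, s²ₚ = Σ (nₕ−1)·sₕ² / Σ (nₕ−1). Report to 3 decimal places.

Degrees of freedom: 94 + 112 + 4 = 210.
Σ(nₕ−1)sₕ² = 94·131.3316 + 112·57.1536 + 4·48.7204 = 18941.2552.
s²ₚ = 18941.2552 / 210 = 90.19645... → 90.196.

90.196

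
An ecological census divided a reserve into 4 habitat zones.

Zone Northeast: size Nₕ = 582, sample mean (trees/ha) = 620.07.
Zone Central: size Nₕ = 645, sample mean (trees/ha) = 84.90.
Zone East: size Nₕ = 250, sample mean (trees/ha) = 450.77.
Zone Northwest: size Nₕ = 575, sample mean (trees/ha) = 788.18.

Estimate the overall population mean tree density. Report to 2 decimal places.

478.33

N = 2052; weights Wₕ = Nₕ/N = (0.2836, 0.3143, 0.1218, 0.2802).
x̄_st = Σ Wₕ·x̄ₕ = 0.2836·620.07 + 0.3143·84.90 + 0.1218·450.77 + 0.2802·788.18 ≈ 478.3320...
→ 478.33.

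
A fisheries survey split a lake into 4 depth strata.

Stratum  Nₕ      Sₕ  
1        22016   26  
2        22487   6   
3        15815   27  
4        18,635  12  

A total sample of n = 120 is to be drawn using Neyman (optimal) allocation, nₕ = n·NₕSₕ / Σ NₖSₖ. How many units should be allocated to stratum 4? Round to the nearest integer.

Σ NₕSₕ = 22016·26 + 22487·6 + 15815·27 + 18635·12 = 1357963.
Share for 4: 223620/1357963 = 0.16467.
n_4 = 120 × 0.16467 = 19.761... → 20.

20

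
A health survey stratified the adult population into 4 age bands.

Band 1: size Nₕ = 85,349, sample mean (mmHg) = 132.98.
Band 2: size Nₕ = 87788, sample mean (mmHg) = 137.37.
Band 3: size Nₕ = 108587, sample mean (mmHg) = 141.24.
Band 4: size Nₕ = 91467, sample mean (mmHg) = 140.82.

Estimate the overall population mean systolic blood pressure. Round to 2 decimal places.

N = 85349 + 87788 + 108587 + 91467 = 373191.
Weight each subgroup mean by Nₕ/N and sum.
Σ Nₕx̄ₕ = 85349·132.98 + 87788·137.37 + 108587·141.24 + 91467·140.82 = 11349710.02 + 12059437.56 + 15336827.88 + 12880382.94 = 51626358.4.
Divide by N: 51626358.4 / 373191 = 138.3376... → 138.34.

138.34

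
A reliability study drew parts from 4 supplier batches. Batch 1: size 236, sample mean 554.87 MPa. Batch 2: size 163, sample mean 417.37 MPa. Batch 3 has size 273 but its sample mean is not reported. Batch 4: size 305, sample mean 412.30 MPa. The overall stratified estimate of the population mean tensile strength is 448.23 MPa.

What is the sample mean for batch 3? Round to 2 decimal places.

414.61

N = 236 + 163 + 273 + 305 = 977.
Overall total = μ·N = 448.23·977 = 437920.71.
Subtract the known strata: 236·554.87 + 163·417.37 + 305·412.30 = 324732.13.
Remaining total for batch 3: 437920.71 − 324732.13 = 113188.58.
Divide by its size: 113188.58 / 273 = 414.6102... → 414.61.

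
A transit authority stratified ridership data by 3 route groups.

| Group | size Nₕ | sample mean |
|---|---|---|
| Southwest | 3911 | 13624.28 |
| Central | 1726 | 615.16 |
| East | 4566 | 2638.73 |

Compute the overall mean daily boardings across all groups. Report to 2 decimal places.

x̄_st = (Σ Nₕx̄ₕ) / (Σ Nₕ) = (3911·13624.28 + 1726·615.16 + 4566·2638.73) / 10203
= 66394766.42 / 10203 = 6507.3769... → 6507.38.

6507.38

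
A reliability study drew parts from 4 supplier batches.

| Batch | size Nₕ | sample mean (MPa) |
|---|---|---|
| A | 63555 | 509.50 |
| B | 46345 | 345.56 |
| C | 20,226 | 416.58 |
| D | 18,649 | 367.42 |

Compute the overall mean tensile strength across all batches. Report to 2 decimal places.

x̄_st = (Σ Nₕx̄ₕ) / (Σ Nₕ) = (63555·509.50 + 46345·345.56 + 20226·416.58 + 18649·367.42) / 148775
= 63674013.36 / 148775 = 427.9887... → 427.99.

427.99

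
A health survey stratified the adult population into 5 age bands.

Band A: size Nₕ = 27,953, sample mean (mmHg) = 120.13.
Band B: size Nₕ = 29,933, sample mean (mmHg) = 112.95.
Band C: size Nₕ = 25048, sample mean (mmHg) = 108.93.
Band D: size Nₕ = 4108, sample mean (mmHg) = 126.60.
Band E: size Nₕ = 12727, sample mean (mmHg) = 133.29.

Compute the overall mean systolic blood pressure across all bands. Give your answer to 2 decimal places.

117.11

x̄_st = (Σ Nₕx̄ₕ) / (Σ Nₕ) = (27953·120.13 + 29933·112.95 + 25048·108.93 + 4108·126.60 + 12727·133.29) / 99769
= 11683859.51 / 99769 = 117.1091... → 117.11.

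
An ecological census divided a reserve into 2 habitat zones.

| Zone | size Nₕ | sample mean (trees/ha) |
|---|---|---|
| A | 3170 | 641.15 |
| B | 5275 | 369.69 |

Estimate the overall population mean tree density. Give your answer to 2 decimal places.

N = 3170 + 5275 = 8445.
The stratified mean weights each stratum mean by its population share Nₕ/N.
Σ Nₕx̄ₕ = 3170·641.15 + 5275·369.69 = 2032445.5 + 1950114.75 = 3982560.25.
Divide by N: 3982560.25 / 8445 = 471.5880... → 471.59.

471.59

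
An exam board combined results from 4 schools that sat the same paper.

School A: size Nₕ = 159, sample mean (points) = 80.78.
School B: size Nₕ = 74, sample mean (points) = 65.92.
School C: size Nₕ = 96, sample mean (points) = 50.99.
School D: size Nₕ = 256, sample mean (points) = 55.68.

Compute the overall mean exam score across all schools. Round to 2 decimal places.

x̄_st = (Σ Nₕx̄ₕ) / (Σ Nₕ) = (159·80.78 + 74·65.92 + 96·50.99 + 256·55.68) / 585
= 36871.22 / 585 = 63.0277... → 63.03.

63.03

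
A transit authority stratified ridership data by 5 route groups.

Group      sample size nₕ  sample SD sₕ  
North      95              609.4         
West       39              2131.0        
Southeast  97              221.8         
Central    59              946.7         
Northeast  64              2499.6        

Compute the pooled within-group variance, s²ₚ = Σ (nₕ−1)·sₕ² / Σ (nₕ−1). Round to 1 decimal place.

1884818.0

Degrees of freedom: 94 + 38 + 96 + 58 + 63 = 349.
Σ(nₕ−1)sₕ² = 94·371368.36 + 38·4541161 + 96·49195.24 + 58·896240.89 + 63·6248000.16 = 657801468.58.
s²ₚ = 657801468.58 / 349 = 1884817.962... → 1884818.0.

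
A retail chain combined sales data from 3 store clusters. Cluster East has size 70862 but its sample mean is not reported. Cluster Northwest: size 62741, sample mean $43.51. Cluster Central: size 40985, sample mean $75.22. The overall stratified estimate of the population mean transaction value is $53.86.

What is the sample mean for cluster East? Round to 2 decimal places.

Σ Nₕx̄ₕ = N·μ, so 70862·x̄_East = 174588·53.86 − (62741·43.51 + 40985·75.22).
= 9403309.68 − 5812752.61 = 3590557.07.
x̄_East = 3590557.07 / 70862 = 50.6697... → 50.67.

50.67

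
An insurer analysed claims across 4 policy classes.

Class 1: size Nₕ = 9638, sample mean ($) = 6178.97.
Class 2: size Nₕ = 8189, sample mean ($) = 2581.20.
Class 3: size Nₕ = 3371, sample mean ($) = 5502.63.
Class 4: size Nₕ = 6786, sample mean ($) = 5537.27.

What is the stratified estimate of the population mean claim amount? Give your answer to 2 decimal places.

4889.07

N = 27984; weights Wₕ = Nₕ/N = (0.3444, 0.2926, 0.1205, 0.2425).
x̄_st = Σ Wₕ·x̄ₕ = 0.3444·6178.97 + 0.2926·2581.20 + 0.1205·5502.63 + 0.2425·5537.27 ≈ 4889.0666...
→ 4889.07.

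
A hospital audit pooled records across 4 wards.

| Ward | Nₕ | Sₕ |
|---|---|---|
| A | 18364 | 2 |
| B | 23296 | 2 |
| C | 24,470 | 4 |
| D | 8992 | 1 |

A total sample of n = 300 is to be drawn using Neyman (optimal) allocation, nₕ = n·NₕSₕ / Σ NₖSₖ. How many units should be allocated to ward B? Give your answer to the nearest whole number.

A: NₕSₕ = 18364·2 = 36728
B: NₕSₕ = 23296·2 = 46592
C: NₕSₕ = 24470·4 = 97880
D: NₕSₕ = 8992·1 = 8992
Σ NₕSₕ = 190192.
n_B = 300·46592/190192 = 73.492... → 73.

73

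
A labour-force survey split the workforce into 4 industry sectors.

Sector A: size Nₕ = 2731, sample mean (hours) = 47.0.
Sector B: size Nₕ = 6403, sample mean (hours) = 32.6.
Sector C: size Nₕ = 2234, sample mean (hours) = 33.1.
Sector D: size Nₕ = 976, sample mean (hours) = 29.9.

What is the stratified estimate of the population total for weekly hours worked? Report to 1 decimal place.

440222.6

Population total = Σ Nₕ·x̄ₕ (each stratum's size times its mean).
2731·47.0 + 6403·32.6 + 2234·33.1 + 976·29.9 = 128357 + 208737.8 + 73945.4 + 29182.4 = 440222.6.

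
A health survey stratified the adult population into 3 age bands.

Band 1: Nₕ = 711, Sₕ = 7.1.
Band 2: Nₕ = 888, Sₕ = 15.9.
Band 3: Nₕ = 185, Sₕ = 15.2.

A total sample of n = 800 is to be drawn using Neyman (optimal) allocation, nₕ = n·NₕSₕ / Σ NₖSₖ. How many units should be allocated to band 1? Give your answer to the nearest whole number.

Σ NₕSₕ = 711·7.1 + 888·15.9 + 185·15.2 = 21979.3.
Share for 1: 5048.1/21979.3 = 0.22968.
n_1 = 800 × 0.22968 = 183.740... → 184.

184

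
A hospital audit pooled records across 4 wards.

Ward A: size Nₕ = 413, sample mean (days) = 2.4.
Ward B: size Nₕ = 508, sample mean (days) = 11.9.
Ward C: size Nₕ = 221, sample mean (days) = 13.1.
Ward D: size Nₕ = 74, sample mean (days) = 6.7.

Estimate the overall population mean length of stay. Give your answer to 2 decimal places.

8.58

N = 1216; weights Wₕ = Nₕ/N = (0.3396, 0.4178, 0.1817, 0.0609).
x̄_st = Σ Wₕ·x̄ₕ = 0.3396·2.4 + 0.4178·11.9 + 0.1817·13.1 + 0.0609·6.7 ≈ 8.5751...
→ 8.58.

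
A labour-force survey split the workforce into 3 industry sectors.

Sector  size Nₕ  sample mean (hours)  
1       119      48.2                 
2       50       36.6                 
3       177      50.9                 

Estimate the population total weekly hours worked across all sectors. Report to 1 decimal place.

Population total = Σ Nₕ·x̄ₕ (each stratum's size times its mean).
119·48.2 + 50·36.6 + 177·50.9 = 5735.8 + 1830 + 9009.3 = 16575.1.

16575.1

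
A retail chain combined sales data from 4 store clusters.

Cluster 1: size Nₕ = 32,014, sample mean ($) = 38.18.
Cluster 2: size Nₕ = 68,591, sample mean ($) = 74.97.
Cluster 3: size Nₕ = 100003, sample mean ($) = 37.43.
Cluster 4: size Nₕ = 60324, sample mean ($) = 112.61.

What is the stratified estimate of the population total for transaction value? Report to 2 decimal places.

16900759.72

Population total = Σ Nₕ·x̄ₕ (each stratum's size times its mean).
32014·38.18 + 68591·74.97 + 100003·37.43 + 60324·112.61 = 1222294.52 + 5142267.27 + 3743112.29 + 6793085.64 = 16900759.72.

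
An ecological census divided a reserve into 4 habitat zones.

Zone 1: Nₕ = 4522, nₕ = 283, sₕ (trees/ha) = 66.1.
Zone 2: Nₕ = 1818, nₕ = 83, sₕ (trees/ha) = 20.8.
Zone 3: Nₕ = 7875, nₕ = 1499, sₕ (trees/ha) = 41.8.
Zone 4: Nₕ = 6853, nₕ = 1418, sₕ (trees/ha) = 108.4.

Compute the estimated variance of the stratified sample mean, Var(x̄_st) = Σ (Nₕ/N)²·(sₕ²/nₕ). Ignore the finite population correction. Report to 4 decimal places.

N = 21068. Term for each stratum: Wₕ²sₕ²/nₕ.
Var(x̄_st) = 0.7112642 + 0.0388141 + 0.1628566 + 0.8767932 = 1.7897282 → 1.7897.

1.7897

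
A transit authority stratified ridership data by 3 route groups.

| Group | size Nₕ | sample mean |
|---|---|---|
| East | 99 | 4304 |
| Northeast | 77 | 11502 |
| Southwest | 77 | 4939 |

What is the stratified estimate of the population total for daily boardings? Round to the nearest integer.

Estimate total by summing Nₕ·x̄ₕ over strata.
99·4304 + 77·11502 + 77·4939 = 426096 + 885654 + 380303 = 1692053.

1692053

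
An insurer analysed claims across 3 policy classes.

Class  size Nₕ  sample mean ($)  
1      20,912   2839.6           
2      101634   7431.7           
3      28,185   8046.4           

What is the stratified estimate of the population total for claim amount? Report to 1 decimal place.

Estimate total by summing Nₕ·x̄ₕ over strata.
20912·2839.6 + 101634·7431.7 + 28185·8046.4 = 59381715.2 + 755313397.8 + 226787784 = 1041482897.0.

1041482897.0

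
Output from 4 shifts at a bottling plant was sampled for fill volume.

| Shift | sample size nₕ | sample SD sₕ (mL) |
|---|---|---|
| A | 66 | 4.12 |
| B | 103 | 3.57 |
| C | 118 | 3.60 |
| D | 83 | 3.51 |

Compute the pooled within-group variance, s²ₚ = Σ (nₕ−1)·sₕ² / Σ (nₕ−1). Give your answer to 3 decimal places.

A: (66−1)·4.12² = 65·16.9744 = 1103.336
B: (103−1)·3.57² = 102·12.7449 = 1299.9798
C: (118−1)·3.60² = 117·12.96 = 1516.32
D: (83−1)·3.51² = 82·12.3201 = 1010.2482
Numerator = 4929.884; denominator = Σ(nₕ−1) = 366.
s²ₚ = 4929.884/366 = 13.46963... → 13.470.

13.470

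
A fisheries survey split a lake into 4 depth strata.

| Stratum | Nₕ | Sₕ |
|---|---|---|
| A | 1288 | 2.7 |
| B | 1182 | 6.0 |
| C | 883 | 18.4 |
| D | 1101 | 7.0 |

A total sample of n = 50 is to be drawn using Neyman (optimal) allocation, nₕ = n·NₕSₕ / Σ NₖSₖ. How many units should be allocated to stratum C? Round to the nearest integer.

24

Σ NₕSₕ = 1288·2.7 + 1182·6.0 + 883·18.4 + 1101·7.0 = 34523.8.
Share for C: 16247.2/34523.8 = 0.47061.
n_C = 50 × 0.47061 = 23.530... → 24.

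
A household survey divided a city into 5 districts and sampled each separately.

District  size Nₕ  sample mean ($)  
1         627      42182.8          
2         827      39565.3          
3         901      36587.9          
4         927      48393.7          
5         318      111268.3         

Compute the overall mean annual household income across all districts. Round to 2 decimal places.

47883.08

x̄_st = (Σ Nₕx̄ₕ) / (Σ Nₕ) = (627·42182.8 + 827·39565.3 + 901·36587.9 + 927·48393.7 + 318·111268.3) / 3600
= 172379095.9 / 3600 = 47883.0822... → 47883.08.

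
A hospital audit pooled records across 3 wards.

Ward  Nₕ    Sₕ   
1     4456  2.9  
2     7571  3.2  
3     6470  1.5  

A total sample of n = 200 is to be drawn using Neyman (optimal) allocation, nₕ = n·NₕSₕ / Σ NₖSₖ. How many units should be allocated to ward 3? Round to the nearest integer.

41

1: NₕSₕ = 4456·2.9 = 12922.4
2: NₕSₕ = 7571·3.2 = 24227.2
3: NₕSₕ = 6470·1.5 = 9705
Σ NₕSₕ = 46854.6.
n_3 = 200·9705/46854.6 = 41.426... → 41.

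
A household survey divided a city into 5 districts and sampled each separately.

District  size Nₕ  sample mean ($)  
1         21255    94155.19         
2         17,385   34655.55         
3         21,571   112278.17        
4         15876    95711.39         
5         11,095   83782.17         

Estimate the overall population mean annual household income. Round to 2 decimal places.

85737.71

N = 21255 + 17385 + 21571 + 15876 + 11095 = 87182.
Weight each subgroup mean by Nₕ/N and sum.
Σ Nₕx̄ₕ = 21255·94155.19 + 17385·34655.55 + 21571·112278.17 + 15876·95711.39 + 11095·83782.17 = 2001268563.45 + 602486736.75 + 2421952405.07 + 1519514027.64 + 929563176.15 = 7474784909.06.
Divide by N: 7474784909.06 / 87182 = 85737.7086... → 85737.71.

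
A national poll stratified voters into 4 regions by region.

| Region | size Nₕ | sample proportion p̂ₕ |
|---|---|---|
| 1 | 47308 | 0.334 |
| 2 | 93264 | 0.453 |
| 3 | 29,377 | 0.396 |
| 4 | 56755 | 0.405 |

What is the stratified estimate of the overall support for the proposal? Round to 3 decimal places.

0.409

N = 47308 + 93264 + 29377 + 56755 = 226704.
Overall proportion = Σ (Nₕ/N)·p̂ₕ.
Σ Nₕp̂ₕ = 15800.872 + 42248.592 + 11633.292 + 22985.775 = 92668.531.
92668.531 / 226704 = 0.40876... → 0.409.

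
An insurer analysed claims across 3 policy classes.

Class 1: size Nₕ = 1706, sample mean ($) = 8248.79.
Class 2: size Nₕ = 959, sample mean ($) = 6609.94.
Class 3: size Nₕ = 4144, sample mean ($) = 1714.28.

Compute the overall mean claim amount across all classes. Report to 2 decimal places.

4041.03

N = 6809; weights Wₕ = Nₕ/N = (0.2506, 0.1408, 0.6086).
x̄_st = Σ Wₕ·x̄ₕ = 0.2506·8248.79 + 0.1408·6609.94 + 0.6086·1714.28 ≈ 4041.0258...
→ 4041.03.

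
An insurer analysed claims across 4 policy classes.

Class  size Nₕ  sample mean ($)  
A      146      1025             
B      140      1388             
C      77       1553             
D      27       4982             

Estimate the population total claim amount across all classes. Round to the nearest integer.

A: 146·1025 = 149650
B: 140·1388 = 194320
C: 77·1553 = 119581
D: 27·4982 = 134514
τ̂ = Σ Nₕx̄ₕ = 598065.

598065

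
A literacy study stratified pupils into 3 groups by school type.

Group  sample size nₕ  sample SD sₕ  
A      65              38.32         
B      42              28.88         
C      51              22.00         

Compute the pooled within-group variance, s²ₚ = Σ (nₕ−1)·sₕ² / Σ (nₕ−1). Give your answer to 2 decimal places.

A: (65−1)·38.32² = 64·1468.4224 = 93979.0336
B: (42−1)·28.88² = 41·834.0544 = 34196.2304
C: (51−1)·22.00² = 50·484 = 24200
Numerator = 152375.264; denominator = Σ(nₕ−1) = 155.
s²ₚ = 152375.264/155 = 983.0662... → 983.07.

983.07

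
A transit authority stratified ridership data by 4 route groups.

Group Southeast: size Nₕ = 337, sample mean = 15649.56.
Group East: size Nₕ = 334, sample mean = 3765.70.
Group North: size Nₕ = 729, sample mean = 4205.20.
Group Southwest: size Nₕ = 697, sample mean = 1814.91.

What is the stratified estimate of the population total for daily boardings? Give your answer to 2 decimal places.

Estimate total by summing Nₕ·x̄ₕ over strata.
337·15649.56 + 334·3765.70 + 729·4205.20 + 697·1814.91 = 5273901.72 + 1257743.8 + 3065590.8 + 1264992.27 = 10862228.59.

10862228.59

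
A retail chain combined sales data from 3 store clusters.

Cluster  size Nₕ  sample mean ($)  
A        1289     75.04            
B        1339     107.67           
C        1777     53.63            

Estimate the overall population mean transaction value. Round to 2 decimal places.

76.32

N = 4405; weights Wₕ = Nₕ/N = (0.2926, 0.3040, 0.4034).
x̄_st = Σ Wₕ·x̄ₕ = 0.2926·75.04 + 0.3040·107.67 + 0.4034·53.63 ≈ 76.3217...
→ 76.32.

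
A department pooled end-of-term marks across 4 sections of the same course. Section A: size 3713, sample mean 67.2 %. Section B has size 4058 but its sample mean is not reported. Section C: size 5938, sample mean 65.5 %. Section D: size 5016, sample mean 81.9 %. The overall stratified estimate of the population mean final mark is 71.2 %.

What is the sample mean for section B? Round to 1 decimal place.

Σ Nₕx̄ₕ = N·μ, so 4058·x̄_B = 18725·71.2 − (3713·67.2 + 5938·65.5 + 5016·81.9).
= 1333220 − 1049263 = 283957.
x̄_B = 283957 / 4058 = 69.975... → 70.0.

70.0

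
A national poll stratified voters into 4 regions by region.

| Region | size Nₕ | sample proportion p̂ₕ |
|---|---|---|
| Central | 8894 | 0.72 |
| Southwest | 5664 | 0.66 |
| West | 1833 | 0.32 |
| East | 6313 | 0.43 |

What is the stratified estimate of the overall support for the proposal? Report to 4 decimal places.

0.5921

N = 8894 + 5664 + 1833 + 6313 = 22704.
Overall proportion = Σ (Nₕ/N)·p̂ₕ.
Σ Nₕp̂ₕ = 6403.68 + 3738.24 + 586.56 + 2714.59 = 13443.07.
13443.07 / 22704 = 0.592101... → 0.5921.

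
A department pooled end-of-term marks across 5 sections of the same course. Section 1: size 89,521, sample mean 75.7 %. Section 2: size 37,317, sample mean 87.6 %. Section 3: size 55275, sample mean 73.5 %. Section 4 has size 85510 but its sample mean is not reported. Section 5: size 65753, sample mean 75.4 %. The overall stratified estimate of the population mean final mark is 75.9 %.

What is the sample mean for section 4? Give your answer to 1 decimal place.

72.9

N = 89521 + 37317 + 55275 + 85510 + 65753 = 333376.
Overall total = μ·N = 75.9·333376 = 25303238.4.
Subtract the known strata: 89521·75.7 + 37317·87.6 + 55275·73.5 + 65753·75.4 = 19066197.6.
Remaining total for section 4: 25303238.4 − 19066197.6 = 6237040.8.
Divide by its size: 6237040.8 / 85510 = 72.939... → 72.9.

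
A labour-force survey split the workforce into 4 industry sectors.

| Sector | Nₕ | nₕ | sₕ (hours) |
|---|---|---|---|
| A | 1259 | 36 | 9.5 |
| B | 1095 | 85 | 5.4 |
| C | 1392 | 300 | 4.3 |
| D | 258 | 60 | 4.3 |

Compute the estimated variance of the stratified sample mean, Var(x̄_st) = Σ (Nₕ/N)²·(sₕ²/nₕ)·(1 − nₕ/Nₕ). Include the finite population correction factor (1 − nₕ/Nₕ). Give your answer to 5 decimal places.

0.27126

N = 4004. Term for each stratum: Wₕ²sₕ²/nₕ·(1−nₕ/Nₕ).
Var(x̄_st) = 0.24077354 + 0.02366551 + 0.00584372 + 0.00098193 = 0.27126471 → 0.27126.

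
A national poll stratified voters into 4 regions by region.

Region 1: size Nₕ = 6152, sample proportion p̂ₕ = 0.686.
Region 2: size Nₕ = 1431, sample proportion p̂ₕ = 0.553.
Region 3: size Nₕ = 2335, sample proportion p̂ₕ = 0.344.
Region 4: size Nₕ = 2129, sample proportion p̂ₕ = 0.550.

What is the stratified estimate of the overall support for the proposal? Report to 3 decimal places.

Wₕ = Nₕ/N with N = 12047: 0.5107, 0.1188, 0.1938, 0.1767.
p̂_st = 0.5107·0.686 + 0.1188·0.553 + 0.1938·0.344 + 0.1767·0.550 ≈ 0.57988... → 0.580.

0.580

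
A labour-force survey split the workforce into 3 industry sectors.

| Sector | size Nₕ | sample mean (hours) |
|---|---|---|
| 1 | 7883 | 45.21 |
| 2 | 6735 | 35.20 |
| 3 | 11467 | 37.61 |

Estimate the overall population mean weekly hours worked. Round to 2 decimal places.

39.28

x̄_st = (Σ Nₕx̄ₕ) / (Σ Nₕ) = (7883·45.21 + 6735·35.20 + 11467·37.61) / 26085
= 1024736.3 / 26085 = 39.2845... → 39.28.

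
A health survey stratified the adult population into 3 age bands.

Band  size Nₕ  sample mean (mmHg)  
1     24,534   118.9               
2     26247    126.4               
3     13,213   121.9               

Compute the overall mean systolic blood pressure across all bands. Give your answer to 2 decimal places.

122.60

N = 63994; weights Wₕ = Nₕ/N = (0.3834, 0.4101, 0.2065).
x̄_st = Σ Wₕ·x̄ₕ = 0.3834·118.9 + 0.4101·126.4 + 0.2065·121.9 ≈ 122.5955...
→ 122.60.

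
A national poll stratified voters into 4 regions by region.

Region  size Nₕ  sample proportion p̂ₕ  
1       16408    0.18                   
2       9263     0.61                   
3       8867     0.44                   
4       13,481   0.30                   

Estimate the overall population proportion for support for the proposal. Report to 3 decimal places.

0.345

N = 16408 + 9263 + 8867 + 13481 = 48019.
Overall proportion = Σ (Nₕ/N)·p̂ₕ.
Σ Nₕp̂ₕ = 2953.44 + 5650.43 + 3901.48 + 4044.3 = 16549.65.
16549.65 / 48019 = 0.34465... → 0.345.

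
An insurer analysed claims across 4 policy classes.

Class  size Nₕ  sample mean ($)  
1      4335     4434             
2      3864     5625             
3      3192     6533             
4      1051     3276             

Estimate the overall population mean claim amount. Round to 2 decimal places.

5244.56

N = 12442; weights Wₕ = Nₕ/N = (0.3484, 0.3106, 0.2566, 0.0845).
x̄_st = Σ Wₕ·x̄ₕ = 0.3484·4434 + 0.3106·5625 + 0.2566·6533 + 0.0845·3276 ≈ 5244.5589...
→ 5244.56.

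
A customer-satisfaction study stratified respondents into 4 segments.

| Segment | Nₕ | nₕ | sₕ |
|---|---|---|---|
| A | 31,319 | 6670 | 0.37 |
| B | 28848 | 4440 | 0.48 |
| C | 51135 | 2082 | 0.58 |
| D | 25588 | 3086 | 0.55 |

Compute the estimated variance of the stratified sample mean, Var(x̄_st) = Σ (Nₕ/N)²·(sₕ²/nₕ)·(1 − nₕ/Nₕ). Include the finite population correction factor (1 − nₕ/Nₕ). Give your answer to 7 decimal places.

N = 136890; Wₕ = Nₕ/N.
segment A: (31319/136890)²·0.37²/6670·(1 − 6670/31319) = 0.0000008456
segment B: (28848/136890)²·0.48²/4440·(1 − 4440/28848) = 0.0000019499
segment C: (51135/136890)²·0.58²/2082·(1 − 2082/51135) = 0.0000216280
segment D: (25588/136890)²·0.55²/3086·(1 − 3086/25588) = 0.0000030119
Sum = 0.0000274353 → 0.0000274.

0.0000274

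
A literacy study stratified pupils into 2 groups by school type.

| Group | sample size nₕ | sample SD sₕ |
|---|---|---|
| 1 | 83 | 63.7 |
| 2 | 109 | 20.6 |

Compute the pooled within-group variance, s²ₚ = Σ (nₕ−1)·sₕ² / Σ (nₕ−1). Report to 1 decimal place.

1992.4

Degrees of freedom: 82 + 108 = 190.
Σ(nₕ−1)sₕ² = 82·4057.69 + 108·424.36 = 378561.46.
s²ₚ = 378561.46 / 190 = 1992.429... → 1992.4.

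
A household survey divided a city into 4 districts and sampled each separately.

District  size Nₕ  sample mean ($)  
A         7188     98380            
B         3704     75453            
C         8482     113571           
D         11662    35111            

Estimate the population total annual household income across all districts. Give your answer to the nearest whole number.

Estimate total by summing Nₕ·x̄ₕ over strata.
7188·98380 + 3704·75453 + 8482·113571 + 11662·35111 = 707155440 + 279477912 + 963309222 + 409464482 = 2359407056.

2359407056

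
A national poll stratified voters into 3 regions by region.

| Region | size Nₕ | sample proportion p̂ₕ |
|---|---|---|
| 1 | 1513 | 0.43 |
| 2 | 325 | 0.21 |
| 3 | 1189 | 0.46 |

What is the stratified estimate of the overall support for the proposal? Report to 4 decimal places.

0.4182

Wₕ = Nₕ/N with N = 3027: 0.4998, 0.1074, 0.3928.
p̂_st = 0.4998·0.43 + 0.1074·0.21 + 0.3928·0.46 ≈ 0.418163... → 0.4182.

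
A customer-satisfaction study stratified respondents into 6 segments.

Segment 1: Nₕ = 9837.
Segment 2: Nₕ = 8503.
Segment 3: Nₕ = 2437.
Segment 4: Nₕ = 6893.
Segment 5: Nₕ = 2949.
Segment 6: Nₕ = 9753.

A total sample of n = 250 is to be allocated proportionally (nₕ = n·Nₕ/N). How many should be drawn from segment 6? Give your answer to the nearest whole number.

60

Share of segment 6 = 9753/40372 = 0.24158.
Allocate 250 × 0.24158 = 60.395... → 60.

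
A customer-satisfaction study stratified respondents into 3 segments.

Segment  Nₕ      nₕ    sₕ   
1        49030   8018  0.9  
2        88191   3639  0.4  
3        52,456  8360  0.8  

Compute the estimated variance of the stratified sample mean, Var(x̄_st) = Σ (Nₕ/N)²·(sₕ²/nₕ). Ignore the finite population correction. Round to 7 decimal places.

N = 189677. Term for each stratum: Wₕ²sₕ²/nₕ.
Var(x̄_st) = 0.0000067501 + 0.0000095051 + 0.0000058551 = 0.0000221104 → 0.0000221.

0.0000221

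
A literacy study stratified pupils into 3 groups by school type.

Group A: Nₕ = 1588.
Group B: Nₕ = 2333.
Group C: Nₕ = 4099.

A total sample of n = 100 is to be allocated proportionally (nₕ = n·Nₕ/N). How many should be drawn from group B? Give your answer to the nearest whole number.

29

Share of group B = 2333/8020 = 0.29090.
Allocate 100 × 0.29090 = 29.090... → 29.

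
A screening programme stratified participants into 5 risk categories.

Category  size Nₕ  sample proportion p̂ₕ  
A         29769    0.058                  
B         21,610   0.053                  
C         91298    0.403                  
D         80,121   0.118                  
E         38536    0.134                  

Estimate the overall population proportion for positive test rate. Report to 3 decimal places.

0.208

N = 29769 + 21610 + 91298 + 80121 + 38536 = 261334.
Overall proportion = Σ (Nₕ/N)·p̂ₕ.
Σ Nₕp̂ₕ = 1726.602 + 1145.33 + 36793.094 + 9454.278 + 5163.824 = 54283.128.
54283.128 / 261334 = 0.20772... → 0.208.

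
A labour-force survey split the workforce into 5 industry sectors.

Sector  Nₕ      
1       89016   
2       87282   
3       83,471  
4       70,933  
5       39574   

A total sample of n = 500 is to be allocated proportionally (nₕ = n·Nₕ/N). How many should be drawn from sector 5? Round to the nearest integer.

Share of sector 5 = 39574/370276 = 0.10688.
Allocate 500 × 0.10688 = 53.439... → 53.

53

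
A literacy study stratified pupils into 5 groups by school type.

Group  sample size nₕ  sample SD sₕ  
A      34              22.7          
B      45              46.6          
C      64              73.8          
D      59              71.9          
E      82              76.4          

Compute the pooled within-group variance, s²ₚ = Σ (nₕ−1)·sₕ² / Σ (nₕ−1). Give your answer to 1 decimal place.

Degrees of freedom: 33 + 44 + 63 + 58 + 81 = 279.
Σ(nₕ−1)sₕ² = 33·515.29 + 44·2171.56 + 63·5446.44 + 58·5169.61 + 81·5836.96 = 1228310.07.
s²ₚ = 1228310.07 / 279 = 4402.545... → 4402.5.

4402.5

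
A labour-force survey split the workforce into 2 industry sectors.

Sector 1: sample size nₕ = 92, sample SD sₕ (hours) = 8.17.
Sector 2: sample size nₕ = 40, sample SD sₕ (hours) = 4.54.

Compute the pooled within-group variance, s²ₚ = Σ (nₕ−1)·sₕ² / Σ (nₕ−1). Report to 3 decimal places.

52.908

Degrees of freedom: 91 + 39 = 130.
Σ(nₕ−1)sₕ² = 91·66.7489 + 39·20.6116 = 6878.0023.
s²ₚ = 6878.0023 / 130 = 52.90771 → 52.908.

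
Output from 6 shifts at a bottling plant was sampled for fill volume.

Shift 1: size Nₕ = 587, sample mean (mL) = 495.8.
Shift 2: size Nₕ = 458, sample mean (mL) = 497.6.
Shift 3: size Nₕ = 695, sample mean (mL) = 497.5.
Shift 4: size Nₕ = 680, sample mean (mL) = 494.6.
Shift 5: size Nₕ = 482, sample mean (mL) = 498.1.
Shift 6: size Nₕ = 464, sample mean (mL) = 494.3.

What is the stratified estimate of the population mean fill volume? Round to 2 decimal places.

496.28

x̄_st = (Σ Nₕx̄ₕ) / (Σ Nₕ) = (587·495.8 + 458·497.6 + 695·497.5 + 680·494.6 + 482·498.1 + 464·494.3) / 3366
= 1670465.3 / 3366 = 496.2761... → 496.28.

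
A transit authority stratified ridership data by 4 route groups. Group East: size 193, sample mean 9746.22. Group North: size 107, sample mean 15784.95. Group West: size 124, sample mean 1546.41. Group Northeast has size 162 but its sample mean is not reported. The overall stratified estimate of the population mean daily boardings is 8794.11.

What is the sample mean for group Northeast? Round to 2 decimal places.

N = 193 + 107 + 124 + 162 = 586.
Overall total = μ·N = 8794.11·586 = 5153348.46.
Subtract the known strata: 193·9746.22 + 107·15784.95 + 124·1546.41 = 3761764.95.
Remaining total for group Northeast: 5153348.46 − 3761764.95 = 1391583.51.
Divide by its size: 1391583.51 / 162 = 8590.0217... → 8590.02.

8590.02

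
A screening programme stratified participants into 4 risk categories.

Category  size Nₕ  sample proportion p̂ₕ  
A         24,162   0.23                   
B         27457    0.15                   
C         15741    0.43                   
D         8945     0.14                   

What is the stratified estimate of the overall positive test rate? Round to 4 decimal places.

N = 24162 + 27457 + 15741 + 8945 = 76305.
Overall proportion = Σ (Nₕ/N)·p̂ₕ.
Σ Nₕp̂ₕ = 5557.26 + 4118.55 + 6768.63 + 1252.3 = 17696.74.
17696.74 / 76305 = 0.231921... → 0.2319.

0.2319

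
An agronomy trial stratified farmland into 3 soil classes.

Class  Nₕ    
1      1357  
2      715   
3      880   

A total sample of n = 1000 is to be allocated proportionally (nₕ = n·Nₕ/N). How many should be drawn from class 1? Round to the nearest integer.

460

N = 1357 + 715 + 880 = 2952.
n_1 = 1000·1357/2952 = 459.688... → 460.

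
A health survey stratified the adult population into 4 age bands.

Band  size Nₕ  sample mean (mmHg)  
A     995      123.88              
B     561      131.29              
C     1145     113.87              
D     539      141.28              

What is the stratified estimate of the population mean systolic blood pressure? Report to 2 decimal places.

N = 995 + 561 + 1145 + 539 = 3240.
Weight each subgroup mean by Nₕ/N and sum.
Σ Nₕx̄ₕ = 995·123.88 + 561·131.29 + 1145·113.87 + 539·141.28 = 123260.6 + 73653.69 + 130381.15 + 76149.92 = 403445.36.
Divide by N: 403445.36 / 3240 = 124.5202... → 124.52.

124.52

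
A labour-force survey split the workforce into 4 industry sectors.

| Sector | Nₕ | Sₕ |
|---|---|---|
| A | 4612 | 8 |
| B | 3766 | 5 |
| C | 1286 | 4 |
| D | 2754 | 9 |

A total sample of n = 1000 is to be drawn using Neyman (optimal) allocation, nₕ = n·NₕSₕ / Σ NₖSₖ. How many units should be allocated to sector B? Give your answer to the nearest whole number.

220

Σ NₕSₕ = 4612·8 + 3766·5 + 1286·4 + 2754·9 = 85656.
Share for B: 18830/85656 = 0.21983.
n_B = 1000 × 0.21983 = 219.833... → 220.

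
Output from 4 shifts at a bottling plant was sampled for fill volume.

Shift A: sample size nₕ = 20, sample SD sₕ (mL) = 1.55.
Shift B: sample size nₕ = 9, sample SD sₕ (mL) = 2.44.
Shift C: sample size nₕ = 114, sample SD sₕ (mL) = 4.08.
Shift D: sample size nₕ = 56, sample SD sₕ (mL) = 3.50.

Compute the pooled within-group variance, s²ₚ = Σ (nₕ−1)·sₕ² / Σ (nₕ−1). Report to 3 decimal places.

13.580

A: (20−1)·1.55² = 19·2.4025 = 45.6475
B: (9−1)·2.44² = 8·5.9536 = 47.6288
C: (114−1)·4.08² = 113·16.6464 = 1881.0432
D: (56−1)·3.50² = 55·12.25 = 673.75
Numerator = 2648.0695; denominator = Σ(nₕ−1) = 195.
s²ₚ = 2648.0695/195 = 13.57984... → 13.580.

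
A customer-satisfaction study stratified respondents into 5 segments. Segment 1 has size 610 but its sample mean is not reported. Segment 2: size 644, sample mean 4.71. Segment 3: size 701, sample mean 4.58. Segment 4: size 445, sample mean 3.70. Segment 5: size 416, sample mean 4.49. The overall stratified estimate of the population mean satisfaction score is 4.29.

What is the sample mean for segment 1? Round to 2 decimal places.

N = 610 + 644 + 701 + 445 + 416 = 2816.
Overall total = μ·N = 4.29·2816 = 12080.64.
Subtract the known strata: 644·4.71 + 701·4.58 + 445·3.70 + 416·4.49 = 9758.16.
Remaining total for segment 1: 12080.64 − 9758.16 = 2322.48.
Divide by its size: 2322.48 / 610 = 3.8073... → 3.81.

3.81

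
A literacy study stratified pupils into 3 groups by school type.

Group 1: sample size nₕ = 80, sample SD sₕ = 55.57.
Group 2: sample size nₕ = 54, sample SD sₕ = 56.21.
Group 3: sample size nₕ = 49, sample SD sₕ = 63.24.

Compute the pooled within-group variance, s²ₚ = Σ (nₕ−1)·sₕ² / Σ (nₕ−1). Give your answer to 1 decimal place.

Degrees of freedom: 79 + 53 + 48 = 180.
Σ(nₕ−1)sₕ² = 79·3088.0249 + 53·3159.5641 + 48·3999.2976 = 603377.1492.
s²ₚ = 603377.1492 / 180 = 3352.095... → 3352.1.

3352.1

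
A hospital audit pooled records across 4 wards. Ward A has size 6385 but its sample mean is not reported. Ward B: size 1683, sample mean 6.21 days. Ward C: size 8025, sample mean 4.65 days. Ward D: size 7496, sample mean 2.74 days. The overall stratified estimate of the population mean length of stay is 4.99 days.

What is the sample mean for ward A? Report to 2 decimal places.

7.74

N = 6385 + 1683 + 8025 + 7496 = 23589.
Overall total = μ·N = 4.99·23589 = 117709.11.
Subtract the known strata: 1683·6.21 + 8025·4.65 + 7496·2.74 = 68306.72.
Remaining total for ward A: 117709.11 − 68306.72 = 49402.39.
Divide by its size: 49402.39 / 6385 = 7.7373... → 7.74.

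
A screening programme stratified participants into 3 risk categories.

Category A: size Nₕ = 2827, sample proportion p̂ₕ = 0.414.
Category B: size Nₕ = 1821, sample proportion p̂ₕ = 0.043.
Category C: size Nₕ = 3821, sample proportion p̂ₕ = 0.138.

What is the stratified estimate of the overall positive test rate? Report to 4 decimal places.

N = 2827 + 1821 + 3821 = 8469.
Overall proportion = Σ (Nₕ/N)·p̂ₕ.
Σ Nₕp̂ₕ = 1170.378 + 78.303 + 527.298 = 1775.979.
1775.979 / 8469 = 0.209704... → 0.2097.

0.2097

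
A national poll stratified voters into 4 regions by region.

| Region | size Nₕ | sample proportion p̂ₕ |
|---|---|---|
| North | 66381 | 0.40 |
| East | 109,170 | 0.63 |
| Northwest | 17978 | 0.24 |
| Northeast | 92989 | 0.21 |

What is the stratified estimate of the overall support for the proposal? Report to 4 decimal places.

N = 66381 + 109170 + 17978 + 92989 = 286518.
Overall proportion = Σ (Nₕ/N)·p̂ₕ.
Σ Nₕp̂ₕ = 26552.4 + 68777.1 + 4314.72 + 19527.69 = 119171.91.
119171.91 / 286518 = 0.415932... → 0.4159.

0.4159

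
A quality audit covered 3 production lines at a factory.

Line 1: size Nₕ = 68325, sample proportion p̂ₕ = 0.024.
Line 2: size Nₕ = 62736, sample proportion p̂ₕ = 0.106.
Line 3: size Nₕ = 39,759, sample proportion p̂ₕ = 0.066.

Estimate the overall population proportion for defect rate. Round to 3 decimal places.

0.064

N = 68325 + 62736 + 39759 = 170820.
Overall proportion = Σ (Nₕ/N)·p̂ₕ.
Σ Nₕp̂ₕ = 1639.8 + 6650.016 + 2624.094 = 10913.91.
10913.91 / 170820 = 0.06389... → 0.064.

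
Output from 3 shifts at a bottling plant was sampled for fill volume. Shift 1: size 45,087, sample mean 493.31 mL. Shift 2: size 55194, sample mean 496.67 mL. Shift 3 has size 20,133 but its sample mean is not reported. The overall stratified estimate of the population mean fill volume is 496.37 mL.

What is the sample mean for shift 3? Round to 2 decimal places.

502.40

N = 45087 + 55194 + 20133 = 120414.
Overall total = μ·N = 496.37·120414 = 59769897.18.
Subtract the known strata: 45087·493.31 + 55194·496.67 = 49655071.95.
Remaining total for shift 3: 59769897.18 − 49655071.95 = 10114825.23.
Divide by its size: 10114825.23 / 20133 = 502.4003... → 502.40.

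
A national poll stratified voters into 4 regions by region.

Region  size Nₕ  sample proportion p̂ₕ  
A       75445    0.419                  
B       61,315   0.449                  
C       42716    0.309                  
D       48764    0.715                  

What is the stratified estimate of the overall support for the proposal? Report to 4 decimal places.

0.4697

Wₕ = Nₕ/N with N = 228240: 0.3306, 0.2686, 0.1872, 0.2137.
p̂_st = 0.3306·0.419 + 0.2686·0.449 + 0.1872·0.309 + 0.2137·0.715 ≈ 0.469713... → 0.4697.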